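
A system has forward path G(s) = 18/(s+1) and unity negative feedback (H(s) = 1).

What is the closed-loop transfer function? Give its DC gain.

T(s) = G/(1+GH) = [18/(s+1)] / [1 + 18/(s+1)] = 18/(s+1+18) = 18/(s+19). DC gain = 18/19 = 0.9474.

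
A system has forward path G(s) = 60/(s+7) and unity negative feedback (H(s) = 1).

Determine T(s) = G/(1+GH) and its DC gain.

T(s) = G/(1+GH) = [60/(s+7)] / [1 + 60/(s+7)] = 60/(s+7+60) = 60/(s+67). DC gain = 60/67 = 0.8955.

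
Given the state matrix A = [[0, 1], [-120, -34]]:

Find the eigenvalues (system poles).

det(A - λI) = λ² - (-34)λ + 120 = (λ - (-4))(λ - (-30)). Eigenvalues: -4, -30.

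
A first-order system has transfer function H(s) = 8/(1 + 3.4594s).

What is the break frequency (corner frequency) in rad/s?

Corner frequency = 1/τ = 1/3.4594 = 0.289 rad/s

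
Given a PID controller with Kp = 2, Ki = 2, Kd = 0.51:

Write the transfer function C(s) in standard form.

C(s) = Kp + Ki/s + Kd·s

Substituting values: C(s) = 2 + 2/s + 0.51s = (0.51s² + 2s + 2)/s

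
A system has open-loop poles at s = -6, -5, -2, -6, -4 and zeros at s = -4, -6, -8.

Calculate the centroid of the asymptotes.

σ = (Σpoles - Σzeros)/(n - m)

σ = (Σpoles - Σzeros)/(n - m) = (-23 - (-18))/(5 - 3) = -5/2 = -2.5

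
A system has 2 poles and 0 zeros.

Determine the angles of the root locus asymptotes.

n - m = 2 - 0 = 2. Angles: θk = (2k + 1)·180°/2 = 90°, 270°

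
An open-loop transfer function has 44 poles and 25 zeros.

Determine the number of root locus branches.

Root locus has n branches where n = number of poles = 44.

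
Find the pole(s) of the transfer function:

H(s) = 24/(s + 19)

Pole is where denominator = 0: s + 19 = 0, so s = -19.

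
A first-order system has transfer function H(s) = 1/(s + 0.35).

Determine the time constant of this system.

For H(s) = 1/(s + 1/τ), the pole is at -1/τ = -0.35, so τ = 1/0.35 = 2.8571 s.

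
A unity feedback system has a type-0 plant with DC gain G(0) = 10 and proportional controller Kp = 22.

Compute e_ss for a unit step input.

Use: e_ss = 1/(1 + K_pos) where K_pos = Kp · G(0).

K_pos = Kp · G(0) = 22 × 10 = 220. e_ss = 1/(1 + 220) = 0.0045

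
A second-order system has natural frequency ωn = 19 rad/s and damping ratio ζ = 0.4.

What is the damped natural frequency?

ωd = ωn√(1 - ζ²) = 19√(1 - 0.4²) = 17.41 rad/s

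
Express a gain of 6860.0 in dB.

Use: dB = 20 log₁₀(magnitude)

dB = 20 log₁₀(6860.0) = 76.7 dB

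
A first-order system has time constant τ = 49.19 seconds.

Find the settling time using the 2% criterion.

For first-order system, 2% settling time ≈ 4τ = 4 × 49.19 = 196.76 s.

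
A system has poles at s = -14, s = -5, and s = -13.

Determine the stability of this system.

All poles are in the left half-plane. System is stable.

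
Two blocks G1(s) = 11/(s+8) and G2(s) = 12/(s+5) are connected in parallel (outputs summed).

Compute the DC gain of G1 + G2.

Parallel: G_eq = G1 + G2. DC gain = G1(0) + G2(0) = 11/8 + 12/5 = 1.375 + 2.4 = 3.775.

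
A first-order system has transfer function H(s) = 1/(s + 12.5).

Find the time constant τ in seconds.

For H(s) = 1/(s + 1/τ), the pole is at -1/τ = -12.5, so τ = 1/12.5 = 0.08 s.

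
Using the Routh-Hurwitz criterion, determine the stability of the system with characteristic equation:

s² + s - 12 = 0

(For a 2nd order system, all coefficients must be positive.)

Coefficients: 1, 1, -12. c=-12 not positive, so system is unstable.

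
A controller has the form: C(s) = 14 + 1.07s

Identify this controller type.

This is a Proportional-Derivative (PD) controller.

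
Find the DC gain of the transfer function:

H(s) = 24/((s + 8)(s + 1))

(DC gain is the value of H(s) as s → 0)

DC gain = H(0) = 24/(8 × 1) = 24/8 = 3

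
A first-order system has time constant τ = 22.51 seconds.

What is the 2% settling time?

For first-order system, 2% settling time ≈ 4τ = 4 × 22.51 = 90.04 s.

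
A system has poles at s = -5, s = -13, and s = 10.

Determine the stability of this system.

Pole(s) at s = 10 are not in the left half-plane. System is unstable.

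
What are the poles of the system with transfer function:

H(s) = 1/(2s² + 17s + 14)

Discriminant = 17² - 4×2×14 = 289 - 112 = 177 > 0, so two distinct real poles. Using quadratic formula: s = (-17 ± √177)/(2×2) = (-17 ± √177)/4, with √177 ≈ 13.3041. s₁ ≈ -0.9240, s₂ ≈ -7.5760. Poles: s₁ = -0.9240, s₂ = -7.5760.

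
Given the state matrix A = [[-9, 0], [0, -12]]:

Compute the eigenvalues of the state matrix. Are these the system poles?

For diagonal matrix, eigenvalues are diagonal entries: λ₁ = -9, λ₂ = -12. Eigenvalues of A = system poles.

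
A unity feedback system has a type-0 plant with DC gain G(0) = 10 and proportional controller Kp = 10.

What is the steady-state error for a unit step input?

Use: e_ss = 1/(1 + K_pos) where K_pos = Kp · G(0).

K_pos = Kp · G(0) = 10 × 10 = 100. e_ss = 1/(1 + 100) = 0.0099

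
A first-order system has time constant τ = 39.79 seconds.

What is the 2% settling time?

For first-order system, 2% settling time ≈ 4τ = 4 × 39.79 = 159.16 s.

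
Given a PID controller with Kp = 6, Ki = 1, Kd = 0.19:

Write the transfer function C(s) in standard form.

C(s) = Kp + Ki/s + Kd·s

Substituting values: C(s) = 6 + 1/s + 0.19s = (0.19s² + 6s + 1)/s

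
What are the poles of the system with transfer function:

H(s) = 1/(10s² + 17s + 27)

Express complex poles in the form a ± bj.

Discriminant = 17² - 4×10×27 = 289 - 1080 = -791 < 0, so the poles are a complex conjugate pair s = (-17 ± j√791)/(2×10). Real part = -17/(2×10) = -17/20 = -0.85; imaginary part = ±√791/(2×10) ≈ 1.4062. Poles: s = -0.85 ± 1.4062j.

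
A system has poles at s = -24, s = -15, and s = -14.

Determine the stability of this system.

All poles are in the left half-plane. System is stable.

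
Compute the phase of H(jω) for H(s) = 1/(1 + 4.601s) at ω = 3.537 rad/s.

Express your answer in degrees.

Phase = -arctan(ωτ) = -arctan(3.537 × 4.601) = -86.5°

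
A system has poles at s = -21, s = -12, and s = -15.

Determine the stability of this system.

All poles are in the left half-plane. System is stable.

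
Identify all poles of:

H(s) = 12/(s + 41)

Pole is where denominator = 0: s + 41 = 0, so s = -41.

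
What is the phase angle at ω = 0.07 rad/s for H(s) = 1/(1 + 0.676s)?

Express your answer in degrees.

Phase = -arctan(ωτ) = -arctan(0.07 × 0.676) = -2.7°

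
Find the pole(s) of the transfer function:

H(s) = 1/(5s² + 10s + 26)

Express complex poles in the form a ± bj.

Discriminant = 10² - 4×5×26 = 100 - 520 = -420 < 0, so the poles are a complex conjugate pair s = (-10 ± j√420)/(2×5). Real part = -10/(2×5) = -10/10 = -1; imaginary part = ±√420/(2×5) ≈ 2.0494. Poles: s = -1 ± 2.0494j.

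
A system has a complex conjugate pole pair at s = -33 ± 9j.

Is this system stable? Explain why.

Real part of poles is -33 (< 0, left half-plane). Stable.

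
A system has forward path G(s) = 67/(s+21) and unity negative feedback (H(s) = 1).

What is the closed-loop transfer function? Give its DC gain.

T(s) = G/(1+GH) = [67/(s+21)] / [1 + 67/(s+21)] = 67/(s+21+67) = 67/(s+88). DC gain = 67/88 = 0.7614.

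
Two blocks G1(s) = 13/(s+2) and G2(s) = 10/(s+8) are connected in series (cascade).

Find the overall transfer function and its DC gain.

Series: multiply transfer functions. G_eq = 13/(s+2) × 10/(s+8) = 130/((s+2)(s+8)). DC gain = 130/(2×8) = 8.125.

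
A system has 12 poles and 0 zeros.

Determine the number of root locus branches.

Root locus has n branches where n = number of poles = 12.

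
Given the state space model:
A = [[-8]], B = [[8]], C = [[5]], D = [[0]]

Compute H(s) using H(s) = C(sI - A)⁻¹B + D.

(sI - A)⁻¹ = 1/(s + 8). H(s) = 5 × 8/(s + 8) + 0 = 40/(s + 8).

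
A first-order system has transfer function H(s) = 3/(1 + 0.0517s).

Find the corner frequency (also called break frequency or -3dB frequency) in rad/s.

Corner frequency = 1/τ = 1/0.0517 = 19.342 rad/s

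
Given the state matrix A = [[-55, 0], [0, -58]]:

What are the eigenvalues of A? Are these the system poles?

For diagonal matrix, eigenvalues are diagonal entries: λ₁ = -55, λ₂ = -58. Eigenvalues of A = system poles.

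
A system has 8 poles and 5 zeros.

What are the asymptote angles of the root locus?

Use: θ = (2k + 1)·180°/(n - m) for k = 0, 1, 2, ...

n - m = 8 - 5 = 3. Angles: θk = (2k + 1)·180°/3 = 60°, 180°, 300°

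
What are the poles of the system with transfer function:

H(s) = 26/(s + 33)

Pole is where denominator = 0: s + 33 = 0, so s = -33.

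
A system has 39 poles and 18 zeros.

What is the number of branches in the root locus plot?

Root locus has n branches where n = number of poles = 39.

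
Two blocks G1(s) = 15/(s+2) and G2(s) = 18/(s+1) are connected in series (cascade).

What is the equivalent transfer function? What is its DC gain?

Series: multiply transfer functions. G_eq = 15/(s+2) × 18/(s+1) = 270/((s+2)(s+1)). DC gain = 270/(2×1) = 135.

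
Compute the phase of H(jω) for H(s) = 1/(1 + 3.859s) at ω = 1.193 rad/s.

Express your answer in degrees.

Phase = -arctan(ωτ) = -arctan(1.193 × 3.859) = -77.7°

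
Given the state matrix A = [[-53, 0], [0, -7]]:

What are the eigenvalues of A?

For diagonal matrix, eigenvalues are diagonal entries: λ₁ = -53, λ₂ = -7.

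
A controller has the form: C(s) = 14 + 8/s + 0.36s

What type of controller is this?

This is a Proportional-Integral-Derivative (PID) controller.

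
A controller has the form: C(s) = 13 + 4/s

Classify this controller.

This is a Proportional-Integral (PI) controller.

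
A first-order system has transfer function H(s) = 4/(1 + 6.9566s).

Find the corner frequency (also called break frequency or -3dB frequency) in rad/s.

Corner frequency = 1/τ = 1/6.9566 = 0.144 rad/s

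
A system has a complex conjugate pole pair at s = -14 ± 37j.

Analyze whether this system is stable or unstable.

Real part of poles is -14 (< 0, left half-plane). Stable.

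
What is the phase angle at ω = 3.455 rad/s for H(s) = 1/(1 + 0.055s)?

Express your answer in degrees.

Phase = -arctan(ωτ) = -arctan(3.455 × 0.055) = -10.8°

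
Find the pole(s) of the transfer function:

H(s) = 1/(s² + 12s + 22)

Discriminant = 12² - 4×1×22 = 144 - 88 = 56 > 0, so two distinct real poles. Using quadratic formula: s = (-12 ± √56)/(2×1) = (-12 ± √56)/2, with √56 ≈ 7.4833. s₁ ≈ -2.2583, s₂ ≈ -9.7417. Poles: s₁ = -2.2583, s₂ = -9.7417.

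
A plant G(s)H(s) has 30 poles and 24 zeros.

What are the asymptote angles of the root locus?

n - m = 30 - 24 = 6. Angles: θk = (2k + 1)·180°/6 = 30°, 90°, 150°, 210°, 270°, 330°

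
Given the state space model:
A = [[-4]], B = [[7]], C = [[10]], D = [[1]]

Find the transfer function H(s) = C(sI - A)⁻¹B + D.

(sI - A)⁻¹ = 1/(s + 4). H(s) = 10×7/(s + 4) + 1 = (s + 74)/(s + 4).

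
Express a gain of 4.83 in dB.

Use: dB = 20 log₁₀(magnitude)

dB = 20 log₁₀(4.83) = 13.7 dB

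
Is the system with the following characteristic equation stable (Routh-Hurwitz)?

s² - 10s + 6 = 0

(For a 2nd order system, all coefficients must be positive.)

Coefficients: 1, -10, 6. b=-10 not positive, so system is unstable.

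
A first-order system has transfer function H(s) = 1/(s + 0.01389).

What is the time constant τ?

For H(s) = 1/(s + 1/τ), the pole is at -1/τ = -0.01389, so τ = 1/0.01389 = 71.99 s.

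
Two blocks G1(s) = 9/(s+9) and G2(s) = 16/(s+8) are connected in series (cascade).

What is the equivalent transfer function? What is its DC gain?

Series: multiply transfer functions. G_eq = 9/(s+9) × 16/(s+8) = 144/((s+9)(s+8)). DC gain = 144/(9×8) = 2.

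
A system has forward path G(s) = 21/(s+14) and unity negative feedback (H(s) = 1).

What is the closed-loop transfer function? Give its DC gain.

T(s) = G/(1+GH) = [21/(s+14)] / [1 + 21/(s+14)] = 21/(s+14+21) = 21/(s+35). DC gain = 21/35 = 0.6.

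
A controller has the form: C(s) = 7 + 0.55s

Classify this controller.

This is a Proportional-Derivative (PD) controller.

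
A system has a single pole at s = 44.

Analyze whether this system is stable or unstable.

Pole at s = 44 is in the right half-plane. Unstable.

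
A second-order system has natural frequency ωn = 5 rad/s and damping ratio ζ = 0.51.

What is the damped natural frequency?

ωd = ωn√(1 - ζ²) = 5√(1 - 0.51²) = 4.3 rad/s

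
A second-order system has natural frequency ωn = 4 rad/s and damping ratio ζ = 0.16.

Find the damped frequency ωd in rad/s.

ωd = ωn√(1 - ζ²) = 4√(1 - 0.16²) = 3.95 rad/s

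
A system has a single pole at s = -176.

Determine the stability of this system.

Pole at s = -176 is in the left half-plane. Stable.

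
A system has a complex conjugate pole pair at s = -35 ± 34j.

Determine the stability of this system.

Real part of poles is -35 (< 0, left half-plane). Stable.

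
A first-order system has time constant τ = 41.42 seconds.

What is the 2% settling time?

For first-order system, 2% settling time ≈ 4τ = 4 × 41.42 = 165.68 s.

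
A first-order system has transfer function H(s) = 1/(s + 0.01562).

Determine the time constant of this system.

For H(s) = 1/(s + 1/τ), the pole is at -1/τ = -0.01562, so τ = 1/0.01562 = 64.02 s.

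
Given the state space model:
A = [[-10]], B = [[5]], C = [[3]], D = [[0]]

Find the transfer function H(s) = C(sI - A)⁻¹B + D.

(sI - A)⁻¹ = 1/(s + 10). H(s) = 3 × 5/(s + 10) + 0 = 15/(s + 10).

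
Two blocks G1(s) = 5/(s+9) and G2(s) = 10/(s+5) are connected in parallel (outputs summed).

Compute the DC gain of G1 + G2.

Parallel: G_eq = G1 + G2. DC gain = G1(0) + G2(0) = 5/9 + 10/5 = 0.5556 + 2 = 2.5556.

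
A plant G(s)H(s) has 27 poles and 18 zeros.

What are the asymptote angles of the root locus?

n - m = 27 - 18 = 9. Angles: θk = (2k + 1)·180°/9 = 20°, 60°, 100°, 140°, 180°, 220°, 260°, 300°, 340°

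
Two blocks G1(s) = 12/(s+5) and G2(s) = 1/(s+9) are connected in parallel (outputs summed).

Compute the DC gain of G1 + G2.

Parallel: G_eq = G1 + G2. DC gain = G1(0) + G2(0) = 12/5 + 1/9 = 2.4 + 0.1111 = 2.5111.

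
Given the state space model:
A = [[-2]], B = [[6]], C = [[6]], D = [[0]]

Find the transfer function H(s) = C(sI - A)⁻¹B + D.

(sI - A)⁻¹ = 1/(s + 2). H(s) = 6 × 6/(s + 2) + 0 = 36/(s + 2).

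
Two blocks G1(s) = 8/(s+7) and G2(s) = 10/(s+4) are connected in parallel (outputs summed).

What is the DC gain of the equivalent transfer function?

Parallel: G_eq = G1 + G2. DC gain = G1(0) + G2(0) = 8/7 + 10/4 = 1.1429 + 2.5 = 3.6429.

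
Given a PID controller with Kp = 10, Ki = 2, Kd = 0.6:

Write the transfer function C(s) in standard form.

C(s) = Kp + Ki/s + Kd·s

Substituting values: C(s) = 10 + 2/s + 0.6s = (0.6s² + 10s + 2)/s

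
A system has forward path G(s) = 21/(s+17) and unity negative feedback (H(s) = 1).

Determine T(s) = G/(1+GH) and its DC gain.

T(s) = G/(1+GH) = [21/(s+17)] / [1 + 21/(s+17)] = 21/(s+17+21) = 21/(s+38). DC gain = 21/38 = 0.5526.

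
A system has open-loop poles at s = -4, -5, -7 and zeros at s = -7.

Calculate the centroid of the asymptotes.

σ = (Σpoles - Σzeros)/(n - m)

σ = (Σpoles - Σzeros)/(n - m) = (-16 - (-7))/(3 - 1) = -9/2 = -4.5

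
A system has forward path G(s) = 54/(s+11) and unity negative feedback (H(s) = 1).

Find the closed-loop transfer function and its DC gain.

T(s) = G/(1+GH) = [54/(s+11)] / [1 + 54/(s+11)] = 54/(s+11+54) = 54/(s+65). DC gain = 54/65 = 0.8308.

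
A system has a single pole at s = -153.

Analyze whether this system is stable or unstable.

Pole at s = -153 is in the left half-plane. Stable.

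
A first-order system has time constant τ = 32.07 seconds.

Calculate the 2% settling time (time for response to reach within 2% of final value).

For first-order system, 2% settling time ≈ 4τ = 4 × 32.07 = 128.28 s.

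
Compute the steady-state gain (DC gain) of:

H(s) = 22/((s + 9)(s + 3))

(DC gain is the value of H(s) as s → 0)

DC gain = H(0) = 22/(9 × 3) = 22/27 = 0.8148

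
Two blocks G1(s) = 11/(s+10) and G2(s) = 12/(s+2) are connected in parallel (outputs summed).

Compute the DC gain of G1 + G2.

Parallel: G_eq = G1 + G2. DC gain = G1(0) + G2(0) = 11/10 + 12/2 = 1.1 + 6 = 7.1.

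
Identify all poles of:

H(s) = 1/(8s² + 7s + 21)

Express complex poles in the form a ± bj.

Discriminant = 7² - 4×8×21 = 49 - 672 = -623 < 0, so the poles are a complex conjugate pair s = (-7 ± j√623)/(2×8). Real part = -7/(2×8) = -7/16 = -0.4375; imaginary part = ±√623/(2×8) ≈ 1.5600. Poles: s = -0.4375 ± 1.5600j.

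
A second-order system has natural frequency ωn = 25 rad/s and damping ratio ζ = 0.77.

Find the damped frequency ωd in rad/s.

ωd = ωn√(1 - ζ²) = 25√(1 - 0.77²) = 15.95 rad/s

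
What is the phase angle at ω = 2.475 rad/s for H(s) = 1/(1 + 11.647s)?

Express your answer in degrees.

Phase = -arctan(ωτ) = -arctan(2.475 × 11.647) = -88.0°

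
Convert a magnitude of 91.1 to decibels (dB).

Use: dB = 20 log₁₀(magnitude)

dB = 20 log₁₀(91.1) = 39.2 dB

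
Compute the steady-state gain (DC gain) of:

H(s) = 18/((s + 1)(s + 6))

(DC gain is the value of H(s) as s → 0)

DC gain = H(0) = 18/(1 × 6) = 18/6 = 3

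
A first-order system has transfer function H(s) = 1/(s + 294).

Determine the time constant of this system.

For H(s) = 1/(s + 1/τ), the pole is at -1/τ = -294, so τ = 1/294 = 0.0034 s.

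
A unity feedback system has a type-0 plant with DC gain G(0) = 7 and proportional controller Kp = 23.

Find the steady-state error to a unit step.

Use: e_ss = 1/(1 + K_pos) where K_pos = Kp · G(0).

K_pos = Kp · G(0) = 23 × 7 = 161. e_ss = 1/(1 + 161) = 0.0062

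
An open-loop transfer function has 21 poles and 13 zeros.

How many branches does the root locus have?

Root locus has n branches where n = number of poles = 21.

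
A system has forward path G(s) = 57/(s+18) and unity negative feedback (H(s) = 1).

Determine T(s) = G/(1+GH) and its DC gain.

T(s) = G/(1+GH) = [57/(s+18)] / [1 + 57/(s+18)] = 57/(s+18+57) = 57/(s+75). DC gain = 57/75 = 0.76.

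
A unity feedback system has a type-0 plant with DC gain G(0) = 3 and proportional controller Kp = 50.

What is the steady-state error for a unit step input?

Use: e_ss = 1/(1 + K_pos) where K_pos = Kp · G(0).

K_pos = Kp · G(0) = 50 × 3 = 150. e_ss = 1/(1 + 150) = 0.0066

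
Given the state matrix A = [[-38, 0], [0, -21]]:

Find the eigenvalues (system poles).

For diagonal matrix, eigenvalues are diagonal entries: λ₁ = -38, λ₂ = -21.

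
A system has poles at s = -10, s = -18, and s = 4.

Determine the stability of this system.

Pole(s) at s = 4 are not in the left half-plane. System is unstable.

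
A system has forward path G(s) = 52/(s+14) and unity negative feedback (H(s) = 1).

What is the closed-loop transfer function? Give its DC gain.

T(s) = G/(1+GH) = [52/(s+14)] / [1 + 52/(s+14)] = 52/(s+14+52) = 52/(s+66). DC gain = 52/66 = 0.7879.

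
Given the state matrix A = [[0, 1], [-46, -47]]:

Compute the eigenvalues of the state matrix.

det(A - λI) = λ² - (-47)λ + 46 = (λ - (-1))(λ - (-46)). Eigenvalues: -1, -46.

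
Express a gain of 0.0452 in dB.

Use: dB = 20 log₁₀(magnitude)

dB = 20 log₁₀(0.0452) = -26.9 dB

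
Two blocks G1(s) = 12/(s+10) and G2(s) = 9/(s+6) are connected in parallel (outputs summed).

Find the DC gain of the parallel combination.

Parallel: G_eq = G1 + G2. DC gain = G1(0) + G2(0) = 12/10 + 9/6 = 1.2 + 1.5 = 2.7.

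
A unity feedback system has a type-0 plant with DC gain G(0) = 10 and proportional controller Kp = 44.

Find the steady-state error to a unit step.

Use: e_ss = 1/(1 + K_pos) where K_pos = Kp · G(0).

K_pos = Kp · G(0) = 44 × 10 = 440. e_ss = 1/(1 + 440) = 0.0023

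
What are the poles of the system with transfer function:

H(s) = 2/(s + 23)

Pole is where denominator = 0: s + 23 = 0, so s = -23.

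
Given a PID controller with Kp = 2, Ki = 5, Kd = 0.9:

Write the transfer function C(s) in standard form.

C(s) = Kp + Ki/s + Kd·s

Substituting values: C(s) = 2 + 5/s + 0.9s = (0.9s² + 2s + 5)/s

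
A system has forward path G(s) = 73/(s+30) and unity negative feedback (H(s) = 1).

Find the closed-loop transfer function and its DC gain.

T(s) = G/(1+GH) = [73/(s+30)] / [1 + 73/(s+30)] = 73/(s+30+73) = 73/(s+103). DC gain = 73/103 = 0.7087.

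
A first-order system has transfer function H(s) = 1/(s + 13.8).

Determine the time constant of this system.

For H(s) = 1/(s + 1/τ), the pole is at -1/τ = -13.8, so τ = 1/13.8 = 0.0725 s.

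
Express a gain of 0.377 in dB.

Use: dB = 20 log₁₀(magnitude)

dB = 20 log₁₀(0.377) = -8.5 dB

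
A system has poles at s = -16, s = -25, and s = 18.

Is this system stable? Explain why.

Pole(s) at s = 18 are not in the left half-plane. System is unstable.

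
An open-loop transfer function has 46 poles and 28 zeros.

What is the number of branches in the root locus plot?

Root locus has n branches where n = number of poles = 46.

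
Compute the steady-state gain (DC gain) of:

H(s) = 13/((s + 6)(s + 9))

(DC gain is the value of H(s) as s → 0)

DC gain = H(0) = 13/(6 × 9) = 13/54 = 0.2407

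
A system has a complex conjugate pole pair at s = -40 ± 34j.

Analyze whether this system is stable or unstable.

Real part of poles is -40 (< 0, left half-plane). Stable.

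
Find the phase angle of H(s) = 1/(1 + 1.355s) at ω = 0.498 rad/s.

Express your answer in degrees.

Phase = -arctan(ωτ) = -arctan(0.498 × 1.355) = -34.0°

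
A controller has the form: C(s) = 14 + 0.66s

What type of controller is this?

This is a Proportional-Derivative (PD) controller.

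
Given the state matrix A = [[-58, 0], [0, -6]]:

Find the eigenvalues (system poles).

For diagonal matrix, eigenvalues are diagonal entries: λ₁ = -58, λ₂ = -6.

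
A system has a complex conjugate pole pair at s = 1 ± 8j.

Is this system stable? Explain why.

Real part of poles is 1 (> 0, right half-plane). Unstable.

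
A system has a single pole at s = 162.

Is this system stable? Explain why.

Pole at s = 162 is in the right half-plane. Unstable.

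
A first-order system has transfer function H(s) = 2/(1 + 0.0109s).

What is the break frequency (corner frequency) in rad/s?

Corner frequency = 1/τ = 1/0.0109 = 91.743 rad/s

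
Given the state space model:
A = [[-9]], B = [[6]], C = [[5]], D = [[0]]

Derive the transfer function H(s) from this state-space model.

(sI - A)⁻¹ = 1/(s + 9). H(s) = 5 × 6/(s + 9) + 0 = 30/(s + 9).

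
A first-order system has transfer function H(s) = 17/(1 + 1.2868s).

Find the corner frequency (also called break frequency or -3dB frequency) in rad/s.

Corner frequency = 1/τ = 1/1.2868 = 0.777 rad/s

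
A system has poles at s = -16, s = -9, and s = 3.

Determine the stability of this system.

Pole(s) at s = 3 are not in the left half-plane. System is unstable.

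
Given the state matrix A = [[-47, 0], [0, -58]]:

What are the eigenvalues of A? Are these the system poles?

For diagonal matrix, eigenvalues are diagonal entries: λ₁ = -47, λ₂ = -58. Eigenvalues of A = system poles.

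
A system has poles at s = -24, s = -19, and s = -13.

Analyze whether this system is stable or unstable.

All poles are in the left half-plane. System is stable.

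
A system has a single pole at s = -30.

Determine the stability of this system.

Pole at s = -30 is in the left half-plane. Stable.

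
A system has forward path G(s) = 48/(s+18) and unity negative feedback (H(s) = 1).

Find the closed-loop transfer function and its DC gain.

T(s) = G/(1+GH) = [48/(s+18)] / [1 + 48/(s+18)] = 48/(s+18+48) = 48/(s+66). DC gain = 48/66 = 0.7273.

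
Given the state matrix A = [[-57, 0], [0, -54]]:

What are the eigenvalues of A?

For diagonal matrix, eigenvalues are diagonal entries: λ₁ = -57, λ₂ = -54.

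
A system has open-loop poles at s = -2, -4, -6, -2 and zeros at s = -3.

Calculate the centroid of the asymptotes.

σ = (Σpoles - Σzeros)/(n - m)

σ = (Σpoles - Σzeros)/(n - m) = (-14 - (-3))/(4 - 1) = -11/3 = -3.67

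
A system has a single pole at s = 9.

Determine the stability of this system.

Pole at s = 9 is in the right half-plane. Unstable.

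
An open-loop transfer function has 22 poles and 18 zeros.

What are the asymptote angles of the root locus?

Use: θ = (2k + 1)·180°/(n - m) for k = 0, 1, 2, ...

n - m = 22 - 18 = 4. Angles: θk = (2k + 1)·180°/4 = 45°, 135°, 225°, 315°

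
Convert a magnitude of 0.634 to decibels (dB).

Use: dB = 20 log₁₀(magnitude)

dB = 20 log₁₀(0.634) = -4.0 dB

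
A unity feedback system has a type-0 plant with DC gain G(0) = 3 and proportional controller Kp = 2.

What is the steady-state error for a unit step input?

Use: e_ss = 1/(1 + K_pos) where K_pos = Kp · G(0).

K_pos = Kp · G(0) = 2 × 3 = 6. e_ss = 1/(1 + 6) = 0.1429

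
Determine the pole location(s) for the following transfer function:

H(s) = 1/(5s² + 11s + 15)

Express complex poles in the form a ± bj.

Discriminant = 11² - 4×5×15 = 121 - 300 = -179 < 0, so the poles are a complex conjugate pair s = (-11 ± j√179)/(2×5). Real part = -11/(2×5) = -11/10 = -1.1; imaginary part = ±√179/(2×5) ≈ 1.3379. Poles: s = -1.1 ± 1.3379j.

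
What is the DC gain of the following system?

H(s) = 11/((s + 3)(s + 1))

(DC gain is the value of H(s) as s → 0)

DC gain = H(0) = 11/(3 × 1) = 11/3 = 3.6667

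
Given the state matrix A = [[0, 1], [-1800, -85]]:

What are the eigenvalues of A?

det(A - λI) = λ² - (-85)λ + 1800 = (λ - (-45))(λ - (-40)). Eigenvalues: -45, -40.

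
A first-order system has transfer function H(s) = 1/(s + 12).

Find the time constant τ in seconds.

For H(s) = 1/(s + 1/τ), the pole is at -1/τ = -12, so τ = 1/12 = 0.0833 s.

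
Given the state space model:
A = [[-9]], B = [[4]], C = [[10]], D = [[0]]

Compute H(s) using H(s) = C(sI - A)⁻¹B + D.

(sI - A)⁻¹ = 1/(s + 9). H(s) = 10 × 4/(s + 9) + 0 = 40/(s + 9).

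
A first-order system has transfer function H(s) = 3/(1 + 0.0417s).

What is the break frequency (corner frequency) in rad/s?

Corner frequency = 1/τ = 1/0.0417 = 23.981 rad/s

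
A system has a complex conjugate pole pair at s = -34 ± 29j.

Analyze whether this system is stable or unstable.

Real part of poles is -34 (< 0, left half-plane). Stable.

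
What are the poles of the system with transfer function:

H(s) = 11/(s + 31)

Pole is where denominator = 0: s + 31 = 0, so s = -31.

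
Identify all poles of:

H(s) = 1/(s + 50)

Pole is where denominator = 0: s + 50 = 0, so s = -50.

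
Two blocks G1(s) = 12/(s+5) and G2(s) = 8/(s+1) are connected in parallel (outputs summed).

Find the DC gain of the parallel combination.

Parallel: G_eq = G1 + G2. DC gain = G1(0) + G2(0) = 12/5 + 8/1 = 2.4 + 8 = 10.4.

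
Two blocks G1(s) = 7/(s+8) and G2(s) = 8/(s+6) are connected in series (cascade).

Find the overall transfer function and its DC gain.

Series: multiply transfer functions. G_eq = 7/(s+8) × 8/(s+6) = 56/((s+8)(s+6)). DC gain = 56/(8×6) = 1.1667.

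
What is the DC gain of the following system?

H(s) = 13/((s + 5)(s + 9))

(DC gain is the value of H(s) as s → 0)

DC gain = H(0) = 13/(5 × 9) = 13/45 = 0.2889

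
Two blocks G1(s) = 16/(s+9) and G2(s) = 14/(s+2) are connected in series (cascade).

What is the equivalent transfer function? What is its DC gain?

Series: multiply transfer functions. G_eq = 16/(s+9) × 14/(s+2) = 224/((s+9)(s+2)). DC gain = 224/(9×2) = 12.4444.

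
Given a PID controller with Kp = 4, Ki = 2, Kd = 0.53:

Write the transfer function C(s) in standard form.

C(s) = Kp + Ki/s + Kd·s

Substituting values: C(s) = 4 + 2/s + 0.53s = (0.53s² + 4s + 2)/s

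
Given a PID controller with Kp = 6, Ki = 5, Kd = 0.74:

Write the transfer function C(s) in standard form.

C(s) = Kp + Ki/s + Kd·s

Substituting values: C(s) = 6 + 5/s + 0.74s = (0.74s² + 6s + 5)/s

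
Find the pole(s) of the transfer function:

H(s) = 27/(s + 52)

Pole is where denominator = 0: s + 52 = 0, so s = -52.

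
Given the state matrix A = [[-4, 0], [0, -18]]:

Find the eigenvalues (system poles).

For diagonal matrix, eigenvalues are diagonal entries: λ₁ = -4, λ₂ = -18.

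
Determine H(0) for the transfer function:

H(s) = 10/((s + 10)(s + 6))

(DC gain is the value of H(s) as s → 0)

DC gain = H(0) = 10/(10 × 6) = 10/60 = 0.1667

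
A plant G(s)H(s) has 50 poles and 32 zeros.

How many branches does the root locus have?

Root locus has n branches where n = number of poles = 50.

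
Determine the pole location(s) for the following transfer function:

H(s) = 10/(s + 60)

Pole is where denominator = 0: s + 60 = 0, so s = -60.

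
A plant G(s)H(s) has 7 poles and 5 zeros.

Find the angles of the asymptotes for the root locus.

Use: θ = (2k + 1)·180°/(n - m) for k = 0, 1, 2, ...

n - m = 7 - 5 = 2. Angles: θk = (2k + 1)·180°/2 = 90°, 270°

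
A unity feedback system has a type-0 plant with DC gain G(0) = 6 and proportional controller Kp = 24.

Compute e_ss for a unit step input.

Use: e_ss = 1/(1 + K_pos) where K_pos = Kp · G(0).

K_pos = Kp · G(0) = 24 × 6 = 144. e_ss = 1/(1 + 144) = 0.0069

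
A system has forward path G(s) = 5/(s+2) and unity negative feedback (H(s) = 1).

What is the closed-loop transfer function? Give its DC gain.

T(s) = G/(1+GH) = [5/(s+2)] / [1 + 5/(s+2)] = 5/(s+2+5) = 5/(s+7). DC gain = 5/7 = 0.7143.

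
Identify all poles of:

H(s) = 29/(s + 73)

Pole is where denominator = 0: s + 73 = 0, so s = -73.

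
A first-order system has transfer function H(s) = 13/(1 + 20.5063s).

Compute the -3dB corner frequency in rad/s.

Corner frequency = 1/τ = 1/20.5063 = 0.049 rad/s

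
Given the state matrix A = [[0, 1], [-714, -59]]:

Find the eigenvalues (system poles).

det(A - λI) = λ² - (-59)λ + 714 = (λ - (-42))(λ - (-17)). Eigenvalues: -42, -17.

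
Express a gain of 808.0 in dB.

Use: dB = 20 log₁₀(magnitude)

dB = 20 log₁₀(808.0) = 58.1 dB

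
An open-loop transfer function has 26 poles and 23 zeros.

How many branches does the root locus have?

Root locus has n branches where n = number of poles = 26.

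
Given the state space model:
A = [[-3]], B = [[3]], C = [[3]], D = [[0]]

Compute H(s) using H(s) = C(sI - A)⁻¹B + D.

(sI - A)⁻¹ = 1/(s + 3). H(s) = 3 × 3/(s + 3) + 0 = 9/(s + 3).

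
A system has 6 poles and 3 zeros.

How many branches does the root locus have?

Root locus has n branches where n = number of poles = 6.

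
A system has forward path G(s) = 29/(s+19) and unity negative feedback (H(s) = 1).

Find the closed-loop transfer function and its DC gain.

T(s) = G/(1+GH) = [29/(s+19)] / [1 + 29/(s+19)] = 29/(s+19+29) = 29/(s+48). DC gain = 29/48 = 0.6042.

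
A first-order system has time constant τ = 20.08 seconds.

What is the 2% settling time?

For first-order system, 2% settling time ≈ 4τ = 4 × 20.08 = 80.32 s.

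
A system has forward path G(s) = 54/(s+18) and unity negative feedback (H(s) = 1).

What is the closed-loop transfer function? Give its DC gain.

T(s) = G/(1+GH) = [54/(s+18)] / [1 + 54/(s+18)] = 54/(s+18+54) = 54/(s+72). DC gain = 54/72 = 0.75.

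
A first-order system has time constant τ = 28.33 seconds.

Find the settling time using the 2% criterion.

For first-order system, 2% settling time ≈ 4τ = 4 × 28.33 = 113.32 s.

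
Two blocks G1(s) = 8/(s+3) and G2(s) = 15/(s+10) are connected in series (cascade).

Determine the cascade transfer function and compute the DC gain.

Series: multiply transfer functions. G_eq = 8/(s+3) × 15/(s+10) = 120/((s+3)(s+10)). DC gain = 120/(3×10) = 4.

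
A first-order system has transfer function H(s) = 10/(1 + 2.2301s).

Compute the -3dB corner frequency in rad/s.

Corner frequency = 1/τ = 1/2.2301 = 0.448 rad/s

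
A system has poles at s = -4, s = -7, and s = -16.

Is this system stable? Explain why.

All poles are in the left half-plane. System is stable.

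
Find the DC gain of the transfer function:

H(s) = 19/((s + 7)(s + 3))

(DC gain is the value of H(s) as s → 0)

DC gain = H(0) = 19/(7 × 3) = 19/21 = 0.9048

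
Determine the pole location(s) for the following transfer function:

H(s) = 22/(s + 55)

Pole is where denominator = 0: s + 55 = 0, so s = -55.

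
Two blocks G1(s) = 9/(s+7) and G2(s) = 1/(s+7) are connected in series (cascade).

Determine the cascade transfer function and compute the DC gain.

Series: multiply transfer functions. G_eq = 9/(s+7) × 1/(s+7) = 9/((s+7)(s+7)). DC gain = 9/(7×7) = 0.1837.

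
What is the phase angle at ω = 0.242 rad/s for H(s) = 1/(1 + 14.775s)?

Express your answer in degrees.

Phase = -arctan(ωτ) = -arctan(0.242 × 14.775) = -74.4°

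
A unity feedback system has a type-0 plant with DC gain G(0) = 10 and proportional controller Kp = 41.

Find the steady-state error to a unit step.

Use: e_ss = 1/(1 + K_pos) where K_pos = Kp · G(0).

K_pos = Kp · G(0) = 41 × 10 = 410. e_ss = 1/(1 + 410) = 0.0024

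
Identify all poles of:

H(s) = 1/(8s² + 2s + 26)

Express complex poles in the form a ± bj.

Discriminant = 2² - 4×8×26 = 4 - 832 = -828 < 0, so the poles are a complex conjugate pair s = (-2 ± j√828)/(2×8). Real part = -2/(2×8) = -2/16 = -0.125; imaginary part = ±√828/(2×8) ≈ 1.7984. Poles: s = -0.125 ± 1.7984j.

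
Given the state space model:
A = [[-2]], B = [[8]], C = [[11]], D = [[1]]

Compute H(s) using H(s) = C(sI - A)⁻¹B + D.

(sI - A)⁻¹ = 1/(s + 2). H(s) = 11×8/(s + 2) + 1 = (s + 90)/(s + 2).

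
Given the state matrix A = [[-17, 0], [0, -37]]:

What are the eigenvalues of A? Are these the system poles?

For diagonal matrix, eigenvalues are diagonal entries: λ₁ = -17, λ₂ = -37. Eigenvalues of A = system poles.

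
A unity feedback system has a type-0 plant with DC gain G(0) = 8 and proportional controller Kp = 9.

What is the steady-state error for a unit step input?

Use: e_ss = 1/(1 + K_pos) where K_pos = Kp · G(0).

K_pos = Kp · G(0) = 9 × 8 = 72. e_ss = 1/(1 + 72) = 0.0137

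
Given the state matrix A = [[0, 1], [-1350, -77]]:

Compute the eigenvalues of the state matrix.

det(A - λI) = λ² - (-77)λ + 1350 = (λ - (-50))(λ - (-27)). Eigenvalues: -50, -27.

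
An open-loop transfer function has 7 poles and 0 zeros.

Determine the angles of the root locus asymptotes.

n - m = 7 - 0 = 7. Angles: θk = (2k + 1)·180°/7 = 25.71°, 77.14°, 128.57°, 180°, 231.43°, 282.86°, 334.29°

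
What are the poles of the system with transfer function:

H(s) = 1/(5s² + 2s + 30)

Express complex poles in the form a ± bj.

Discriminant = 2² - 4×5×30 = 4 - 600 = -596 < 0, so the poles are a complex conjugate pair s = (-2 ± j√596)/(2×5). Real part = -2/(2×5) = -2/10 = -0.2; imaginary part = ±√596/(2×5) ≈ 2.4413. Poles: s = -0.2 ± 2.4413j.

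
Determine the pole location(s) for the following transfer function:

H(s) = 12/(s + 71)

Pole is where denominator = 0: s + 71 = 0, so s = -71.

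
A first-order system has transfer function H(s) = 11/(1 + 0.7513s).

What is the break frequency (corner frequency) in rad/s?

Corner frequency = 1/τ = 1/0.7513 = 1.331 rad/s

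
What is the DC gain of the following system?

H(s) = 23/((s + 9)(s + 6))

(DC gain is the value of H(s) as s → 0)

DC gain = H(0) = 23/(9 × 6) = 23/54 = 0.4259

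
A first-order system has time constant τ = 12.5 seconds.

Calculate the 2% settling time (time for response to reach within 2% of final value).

For first-order system, 2% settling time ≈ 4τ = 4 × 12.5 = 50.0 s.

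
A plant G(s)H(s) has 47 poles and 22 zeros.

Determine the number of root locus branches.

Root locus has n branches where n = number of poles = 47.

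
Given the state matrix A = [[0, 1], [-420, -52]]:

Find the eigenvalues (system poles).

det(A - λI) = λ² - (-52)λ + 420 = (λ - (-10))(λ - (-42)). Eigenvalues: -10, -42.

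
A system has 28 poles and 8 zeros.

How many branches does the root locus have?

Root locus has n branches where n = number of poles = 28.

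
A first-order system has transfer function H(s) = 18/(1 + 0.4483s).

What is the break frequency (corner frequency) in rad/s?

Corner frequency = 1/τ = 1/0.4483 = 2.231 rad/s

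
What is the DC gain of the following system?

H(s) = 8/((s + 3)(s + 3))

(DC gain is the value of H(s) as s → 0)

DC gain = H(0) = 8/(3 × 3) = 8/9 = 0.8889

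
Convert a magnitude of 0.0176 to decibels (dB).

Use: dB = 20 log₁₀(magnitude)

dB = 20 log₁₀(0.0176) = -35.1 dB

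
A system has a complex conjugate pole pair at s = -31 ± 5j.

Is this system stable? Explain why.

Real part of poles is -31 (< 0, left half-plane). Stable.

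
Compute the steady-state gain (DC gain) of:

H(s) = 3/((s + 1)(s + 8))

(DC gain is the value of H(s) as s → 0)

DC gain = H(0) = 3/(1 × 8) = 3/8 = 0.375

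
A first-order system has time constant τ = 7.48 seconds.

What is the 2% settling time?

For first-order system, 2% settling time ≈ 4τ = 4 × 7.48 = 29.92 s.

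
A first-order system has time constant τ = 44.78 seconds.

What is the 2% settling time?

For first-order system, 2% settling time ≈ 4τ = 4 × 44.78 = 179.12 s.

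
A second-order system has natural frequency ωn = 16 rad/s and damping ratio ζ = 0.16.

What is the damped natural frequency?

ωd = ωn√(1 - ζ²) = 16√(1 - 0.16²) = 15.79 rad/s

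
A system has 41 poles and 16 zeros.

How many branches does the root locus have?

Root locus has n branches where n = number of poles = 41.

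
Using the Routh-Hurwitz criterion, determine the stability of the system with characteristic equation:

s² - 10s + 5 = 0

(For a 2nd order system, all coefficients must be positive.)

Coefficients: 1, -10, 5. b=-10 not positive, so system is unstable.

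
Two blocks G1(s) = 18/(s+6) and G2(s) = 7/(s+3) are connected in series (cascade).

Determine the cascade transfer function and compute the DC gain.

Series: multiply transfer functions. G_eq = 18/(s+6) × 7/(s+3) = 126/((s+6)(s+3)). DC gain = 126/(6×3) = 7.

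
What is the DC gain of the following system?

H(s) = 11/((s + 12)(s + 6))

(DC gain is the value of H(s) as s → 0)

DC gain = H(0) = 11/(12 × 6) = 11/72 = 0.1528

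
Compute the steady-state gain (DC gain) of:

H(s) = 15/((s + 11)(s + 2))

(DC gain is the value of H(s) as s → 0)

DC gain = H(0) = 15/(11 × 2) = 15/22 = 0.6818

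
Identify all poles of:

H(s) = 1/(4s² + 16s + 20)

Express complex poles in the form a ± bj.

Discriminant = 16² - 4×4×20 = 256 - 320 = -64 < 0, so the poles are a complex conjugate pair s = (-16 ± j√64)/(2×4). Real part = -16/(2×4) = -16/8 = -2; imaginary part = ±√64/(2×4) = 8/8 = 1. Poles: s = -2 ± 1j.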